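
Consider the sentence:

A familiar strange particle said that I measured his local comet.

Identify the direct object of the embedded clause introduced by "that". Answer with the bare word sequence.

"measured" heads the VP of the embedded clause introduced by "that", and "his local comet" is its direct object.

his local comet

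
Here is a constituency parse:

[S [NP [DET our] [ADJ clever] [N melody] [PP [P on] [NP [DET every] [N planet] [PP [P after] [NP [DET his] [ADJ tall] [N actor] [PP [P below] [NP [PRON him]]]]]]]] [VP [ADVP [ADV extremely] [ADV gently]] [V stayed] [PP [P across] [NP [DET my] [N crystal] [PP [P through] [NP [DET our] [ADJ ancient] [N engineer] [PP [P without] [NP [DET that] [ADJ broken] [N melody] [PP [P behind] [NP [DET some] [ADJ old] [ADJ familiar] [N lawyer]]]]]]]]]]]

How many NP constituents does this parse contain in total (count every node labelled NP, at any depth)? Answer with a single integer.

8

Scanning left to right, an opening `[NP` appears at word positions 1, 5, 8, 12, 17, 20, 24, 28 — 8 in total.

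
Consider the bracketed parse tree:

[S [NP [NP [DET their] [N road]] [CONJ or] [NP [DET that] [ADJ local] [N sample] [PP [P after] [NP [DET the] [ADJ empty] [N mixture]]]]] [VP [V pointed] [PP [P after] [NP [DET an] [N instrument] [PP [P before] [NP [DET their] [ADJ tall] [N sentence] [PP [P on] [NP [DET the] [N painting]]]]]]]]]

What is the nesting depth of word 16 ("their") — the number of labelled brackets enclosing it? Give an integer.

Path from the root down to the word: S → VP → PP → NP → PP → NP → DET. That is 7 enclosing brackets.

7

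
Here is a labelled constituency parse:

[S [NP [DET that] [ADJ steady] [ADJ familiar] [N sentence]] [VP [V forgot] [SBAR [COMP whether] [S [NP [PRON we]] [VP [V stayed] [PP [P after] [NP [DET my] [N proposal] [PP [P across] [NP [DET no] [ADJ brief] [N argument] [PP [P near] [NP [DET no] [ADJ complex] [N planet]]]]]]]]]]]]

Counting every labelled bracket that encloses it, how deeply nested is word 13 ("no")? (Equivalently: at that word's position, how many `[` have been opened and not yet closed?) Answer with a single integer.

10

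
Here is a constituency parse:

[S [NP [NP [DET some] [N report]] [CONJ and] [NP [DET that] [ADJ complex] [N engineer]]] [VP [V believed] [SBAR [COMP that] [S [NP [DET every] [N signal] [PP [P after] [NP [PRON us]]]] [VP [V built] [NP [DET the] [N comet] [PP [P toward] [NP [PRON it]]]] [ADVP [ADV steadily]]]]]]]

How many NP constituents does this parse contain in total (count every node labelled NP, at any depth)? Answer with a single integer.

7

Scanning left to right, an opening `[NP` appears at word positions 1, 1, 4, 9, 12, 14, 17 — 7 in total.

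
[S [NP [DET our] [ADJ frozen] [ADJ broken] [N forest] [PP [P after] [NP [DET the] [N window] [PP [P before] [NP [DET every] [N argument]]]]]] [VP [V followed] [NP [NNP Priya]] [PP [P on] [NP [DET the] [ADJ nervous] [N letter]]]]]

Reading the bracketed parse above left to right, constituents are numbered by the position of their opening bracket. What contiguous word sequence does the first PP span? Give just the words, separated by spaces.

after the window before every argument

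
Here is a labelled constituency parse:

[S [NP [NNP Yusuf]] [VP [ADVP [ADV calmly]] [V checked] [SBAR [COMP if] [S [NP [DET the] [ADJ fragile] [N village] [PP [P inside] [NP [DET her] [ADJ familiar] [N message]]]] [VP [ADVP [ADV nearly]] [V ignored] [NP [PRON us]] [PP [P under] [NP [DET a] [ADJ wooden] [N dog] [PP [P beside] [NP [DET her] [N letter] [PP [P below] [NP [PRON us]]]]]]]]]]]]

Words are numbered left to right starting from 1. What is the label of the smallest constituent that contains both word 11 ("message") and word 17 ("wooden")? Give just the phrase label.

S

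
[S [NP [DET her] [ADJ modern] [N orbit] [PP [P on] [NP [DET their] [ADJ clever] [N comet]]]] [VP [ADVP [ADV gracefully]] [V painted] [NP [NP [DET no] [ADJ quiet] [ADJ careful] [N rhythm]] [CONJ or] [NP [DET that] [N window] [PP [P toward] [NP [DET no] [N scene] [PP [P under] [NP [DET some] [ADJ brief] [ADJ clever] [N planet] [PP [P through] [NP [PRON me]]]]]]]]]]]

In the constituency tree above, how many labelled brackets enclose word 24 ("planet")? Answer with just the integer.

The word sits inside N, which is inside NP, inside PP, inside NP, inside PP, inside NP, inside NP, inside VP, inside S — 9 brackets in all.

9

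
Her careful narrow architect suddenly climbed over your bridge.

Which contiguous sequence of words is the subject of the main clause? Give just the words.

"her careful narrow architect" is the NP that combines with the VP headed by "climbed" to form the main clause — the subject.

her careful narrow architect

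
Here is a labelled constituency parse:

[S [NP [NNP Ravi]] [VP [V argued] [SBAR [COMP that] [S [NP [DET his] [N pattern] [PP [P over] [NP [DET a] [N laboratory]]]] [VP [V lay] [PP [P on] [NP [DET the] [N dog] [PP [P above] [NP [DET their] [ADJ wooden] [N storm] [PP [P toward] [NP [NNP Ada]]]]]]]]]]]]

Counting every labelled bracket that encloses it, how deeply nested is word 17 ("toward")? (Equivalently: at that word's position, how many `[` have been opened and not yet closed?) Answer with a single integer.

11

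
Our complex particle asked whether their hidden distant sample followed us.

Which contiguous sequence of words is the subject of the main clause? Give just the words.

our complex particle

"our complex particle" is the NP that combines with the VP headed by "asked" to form the main clause — the subject.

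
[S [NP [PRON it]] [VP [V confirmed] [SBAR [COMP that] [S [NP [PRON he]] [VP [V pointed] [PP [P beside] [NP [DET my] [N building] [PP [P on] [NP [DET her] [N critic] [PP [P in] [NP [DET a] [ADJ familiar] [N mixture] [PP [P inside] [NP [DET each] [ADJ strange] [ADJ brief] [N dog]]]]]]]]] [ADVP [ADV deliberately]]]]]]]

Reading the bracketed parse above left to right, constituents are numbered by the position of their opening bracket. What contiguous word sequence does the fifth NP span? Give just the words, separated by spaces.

a familiar mixture inside each strange brief dog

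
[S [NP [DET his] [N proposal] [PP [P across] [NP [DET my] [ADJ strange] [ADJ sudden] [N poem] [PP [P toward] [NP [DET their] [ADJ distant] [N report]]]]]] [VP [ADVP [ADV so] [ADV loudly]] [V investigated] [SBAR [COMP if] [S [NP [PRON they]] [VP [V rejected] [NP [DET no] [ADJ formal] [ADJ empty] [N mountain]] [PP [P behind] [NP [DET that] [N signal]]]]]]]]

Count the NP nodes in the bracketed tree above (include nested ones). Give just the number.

6

Listing each NP by its span: [NP his proposal across my strange sudden poem toward their distant report]; [NP my strange sudden poem toward their distant report]; [NP their distant report]; [NP they]; [NP no formal empty mountain]; [NP that signal] — that makes 6.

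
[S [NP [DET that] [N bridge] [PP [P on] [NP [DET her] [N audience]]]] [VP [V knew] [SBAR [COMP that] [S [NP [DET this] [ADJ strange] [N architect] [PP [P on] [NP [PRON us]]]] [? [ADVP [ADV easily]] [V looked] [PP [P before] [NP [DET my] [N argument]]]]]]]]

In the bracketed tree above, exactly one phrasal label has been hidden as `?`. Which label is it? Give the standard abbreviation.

Looking at what the `?` directly dominates — ADVP, V 'looked', PP — this is a verb phrase (VP).

VP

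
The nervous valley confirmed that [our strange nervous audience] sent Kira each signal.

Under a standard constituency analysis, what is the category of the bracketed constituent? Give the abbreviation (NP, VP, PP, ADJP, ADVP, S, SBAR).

NP

"audience" is the head of the bracketed span, so the span is a noun phrase: NP.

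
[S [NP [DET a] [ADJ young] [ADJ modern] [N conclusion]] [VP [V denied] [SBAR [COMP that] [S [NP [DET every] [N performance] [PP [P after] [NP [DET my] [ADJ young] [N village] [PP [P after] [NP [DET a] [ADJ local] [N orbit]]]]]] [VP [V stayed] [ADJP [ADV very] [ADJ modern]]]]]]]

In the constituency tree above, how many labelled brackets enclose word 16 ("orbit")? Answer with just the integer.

10

The word sits inside N, which is inside NP, inside PP, inside NP, inside PP, inside NP, inside S, inside SBAR, inside VP, inside S — 10 brackets in all.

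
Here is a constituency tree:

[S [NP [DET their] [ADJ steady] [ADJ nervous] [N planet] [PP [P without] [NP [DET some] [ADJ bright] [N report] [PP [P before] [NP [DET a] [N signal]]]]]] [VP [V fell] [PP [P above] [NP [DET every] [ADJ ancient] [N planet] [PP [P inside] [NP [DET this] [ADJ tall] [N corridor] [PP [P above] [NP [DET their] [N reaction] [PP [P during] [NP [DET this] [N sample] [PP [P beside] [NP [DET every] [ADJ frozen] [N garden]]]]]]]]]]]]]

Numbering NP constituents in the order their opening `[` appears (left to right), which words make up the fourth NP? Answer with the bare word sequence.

every ancient planet inside this tall corridor above their reaction during this sample beside every frozen garden

Opening `[NP` markers occur at word positions 1, 6, 10, 14, 18, 22, 25, 28; the fourth of these opens the constituent [NP every ancient planet inside this tall corridor above their reaction during this sample beside every frozen garden].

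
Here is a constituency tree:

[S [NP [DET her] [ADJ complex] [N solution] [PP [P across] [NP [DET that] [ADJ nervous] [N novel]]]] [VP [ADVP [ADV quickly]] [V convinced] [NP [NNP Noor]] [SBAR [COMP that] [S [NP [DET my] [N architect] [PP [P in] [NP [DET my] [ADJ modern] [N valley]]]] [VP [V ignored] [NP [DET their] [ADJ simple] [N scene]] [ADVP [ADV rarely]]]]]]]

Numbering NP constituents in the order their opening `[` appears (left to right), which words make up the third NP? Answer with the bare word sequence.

Noor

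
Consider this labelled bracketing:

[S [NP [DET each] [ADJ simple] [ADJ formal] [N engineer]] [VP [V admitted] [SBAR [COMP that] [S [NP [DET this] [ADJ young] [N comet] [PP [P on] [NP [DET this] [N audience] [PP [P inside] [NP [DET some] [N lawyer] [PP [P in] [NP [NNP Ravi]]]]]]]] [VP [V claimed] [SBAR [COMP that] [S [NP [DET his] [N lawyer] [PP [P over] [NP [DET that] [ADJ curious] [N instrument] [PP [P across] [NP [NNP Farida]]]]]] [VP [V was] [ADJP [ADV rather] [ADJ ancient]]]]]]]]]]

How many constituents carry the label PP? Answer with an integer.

5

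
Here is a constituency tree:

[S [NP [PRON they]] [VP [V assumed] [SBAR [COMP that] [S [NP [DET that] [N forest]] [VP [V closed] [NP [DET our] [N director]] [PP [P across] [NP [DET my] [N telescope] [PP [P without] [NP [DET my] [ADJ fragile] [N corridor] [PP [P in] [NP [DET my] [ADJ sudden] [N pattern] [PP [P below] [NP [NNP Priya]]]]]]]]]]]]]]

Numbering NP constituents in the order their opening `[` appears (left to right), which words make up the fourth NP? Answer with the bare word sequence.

Opening `[NP` markers occur at word positions 1, 4, 7, 10, 13, 17, 21; the fourth of these opens the constituent [NP my telescope without my fragile corridor in my sudden pattern below Priya].

my telescope without my fragile corridor in my sudden pattern below Priya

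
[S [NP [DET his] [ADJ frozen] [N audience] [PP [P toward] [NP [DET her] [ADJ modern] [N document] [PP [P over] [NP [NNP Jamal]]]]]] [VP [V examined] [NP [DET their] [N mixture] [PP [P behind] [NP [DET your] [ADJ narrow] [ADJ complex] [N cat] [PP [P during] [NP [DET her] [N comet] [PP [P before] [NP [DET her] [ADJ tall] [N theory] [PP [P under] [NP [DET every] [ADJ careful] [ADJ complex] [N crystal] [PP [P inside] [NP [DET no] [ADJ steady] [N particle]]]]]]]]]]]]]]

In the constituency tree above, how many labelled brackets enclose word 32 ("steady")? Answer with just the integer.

The word sits inside ADJ, which is inside NP, inside PP, inside NP, inside PP, inside NP, inside PP, inside NP, inside PP, inside NP, inside PP, inside NP, inside VP, inside S — 14 brackets in all.

14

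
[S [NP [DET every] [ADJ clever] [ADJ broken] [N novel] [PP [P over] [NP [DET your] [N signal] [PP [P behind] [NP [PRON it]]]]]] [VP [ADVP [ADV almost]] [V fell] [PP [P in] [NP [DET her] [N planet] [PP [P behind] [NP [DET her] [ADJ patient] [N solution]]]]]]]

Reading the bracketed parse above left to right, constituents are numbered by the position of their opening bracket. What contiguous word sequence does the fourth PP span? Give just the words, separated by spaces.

behind her patient solution

The PP opening brackets appear, in order, over: "over your signal behind it"; "behind it"; "in her planet behind her patient solution"; "behind her patient solution". The fourth one spans "behind her patient solution".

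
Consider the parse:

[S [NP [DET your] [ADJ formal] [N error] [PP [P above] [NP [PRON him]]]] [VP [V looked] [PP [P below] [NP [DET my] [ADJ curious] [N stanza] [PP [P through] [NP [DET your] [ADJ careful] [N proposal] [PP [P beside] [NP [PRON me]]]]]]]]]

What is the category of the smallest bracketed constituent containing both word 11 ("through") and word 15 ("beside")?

PP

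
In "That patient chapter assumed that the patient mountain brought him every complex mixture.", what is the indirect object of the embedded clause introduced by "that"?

"brought" heads the VP of the embedded clause introduced by "that", and "him" is its indirect object.

him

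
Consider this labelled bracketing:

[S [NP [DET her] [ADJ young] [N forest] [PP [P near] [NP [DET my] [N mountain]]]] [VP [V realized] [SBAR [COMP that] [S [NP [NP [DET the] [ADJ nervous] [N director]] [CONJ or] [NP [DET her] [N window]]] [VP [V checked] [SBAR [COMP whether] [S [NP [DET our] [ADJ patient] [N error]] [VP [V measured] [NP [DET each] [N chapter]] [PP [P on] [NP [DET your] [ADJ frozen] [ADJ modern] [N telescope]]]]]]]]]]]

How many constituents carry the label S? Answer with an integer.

Listing each S by its span: [S her young forest near my mountain realized that the nervous director or her window checked whether our patient error measured each chapter on your frozen modern telescope]; [S the nervous director or her window checked whether our patient error measured each chapter on your frozen modern telescope]; [S our patient error measured each chapter on your frozen modern telescope] — that makes 3.

3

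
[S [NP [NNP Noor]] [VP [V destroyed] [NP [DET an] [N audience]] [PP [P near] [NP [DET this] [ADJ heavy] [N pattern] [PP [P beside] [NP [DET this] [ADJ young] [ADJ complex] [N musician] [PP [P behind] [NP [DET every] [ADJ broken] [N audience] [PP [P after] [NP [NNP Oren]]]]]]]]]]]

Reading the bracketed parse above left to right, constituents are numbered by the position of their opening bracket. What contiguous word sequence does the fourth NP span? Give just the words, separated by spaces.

this young complex musician behind every broken audience after Oren

Opening `[NP` markers occur at word positions 1, 3, 6, 10, 15, 19; the fourth of these opens the constituent [NP this young complex musician behind every broken audience after Oren].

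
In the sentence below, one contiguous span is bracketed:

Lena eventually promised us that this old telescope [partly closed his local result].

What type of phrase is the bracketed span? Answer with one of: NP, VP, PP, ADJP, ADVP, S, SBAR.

"closed" is the head of the bracketed span, so the span is a verb phrase: VP.

VP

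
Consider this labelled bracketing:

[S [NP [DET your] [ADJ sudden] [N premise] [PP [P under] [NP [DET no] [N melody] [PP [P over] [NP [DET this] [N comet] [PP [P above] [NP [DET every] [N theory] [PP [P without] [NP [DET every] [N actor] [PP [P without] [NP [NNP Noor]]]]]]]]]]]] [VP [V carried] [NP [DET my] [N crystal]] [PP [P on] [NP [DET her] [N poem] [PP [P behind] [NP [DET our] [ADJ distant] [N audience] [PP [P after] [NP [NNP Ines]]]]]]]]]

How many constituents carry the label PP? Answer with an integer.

8

The PP constituents are: [PP under no melody over this comet above every theory without every actor without Noor]; [PP over this comet above every theory without every actor without Noor]; [PP above every theory without every actor without Noor]; [PP without every actor without Noor]; [PP without Noor]; [PP on her poem behind our distant audience after Ines] …. Total: 8.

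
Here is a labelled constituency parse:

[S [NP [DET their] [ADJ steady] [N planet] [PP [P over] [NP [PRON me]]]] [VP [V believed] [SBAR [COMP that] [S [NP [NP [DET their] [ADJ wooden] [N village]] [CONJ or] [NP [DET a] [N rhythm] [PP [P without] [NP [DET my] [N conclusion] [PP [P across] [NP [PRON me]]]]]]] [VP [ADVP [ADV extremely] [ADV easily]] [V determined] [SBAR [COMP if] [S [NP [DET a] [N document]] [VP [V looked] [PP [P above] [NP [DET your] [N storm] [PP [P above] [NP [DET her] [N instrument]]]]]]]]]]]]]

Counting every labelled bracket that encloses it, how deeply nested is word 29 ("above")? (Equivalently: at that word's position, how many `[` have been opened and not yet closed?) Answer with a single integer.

12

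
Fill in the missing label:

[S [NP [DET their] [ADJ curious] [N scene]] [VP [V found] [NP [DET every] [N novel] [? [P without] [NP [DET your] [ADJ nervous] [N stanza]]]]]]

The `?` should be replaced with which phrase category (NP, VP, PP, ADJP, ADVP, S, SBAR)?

PP

The `?` node immediately contains: P 'without', NP. That is the internal structure of a prepositional phrase, so the label is PP.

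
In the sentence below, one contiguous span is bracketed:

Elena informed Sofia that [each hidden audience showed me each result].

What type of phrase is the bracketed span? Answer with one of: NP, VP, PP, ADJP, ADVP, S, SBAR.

The bracketed span "each hidden audience showed me each result" is headed by "showed", making it a clause (S).

S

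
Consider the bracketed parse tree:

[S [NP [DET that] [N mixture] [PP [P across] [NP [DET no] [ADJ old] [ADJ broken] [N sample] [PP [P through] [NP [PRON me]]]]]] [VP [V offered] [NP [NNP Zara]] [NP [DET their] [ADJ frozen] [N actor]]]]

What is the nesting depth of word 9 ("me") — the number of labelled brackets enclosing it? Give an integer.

Counting open brackets not yet closed at "me": [S [NP [PP [NP [PP [NP [PRON = 7.

7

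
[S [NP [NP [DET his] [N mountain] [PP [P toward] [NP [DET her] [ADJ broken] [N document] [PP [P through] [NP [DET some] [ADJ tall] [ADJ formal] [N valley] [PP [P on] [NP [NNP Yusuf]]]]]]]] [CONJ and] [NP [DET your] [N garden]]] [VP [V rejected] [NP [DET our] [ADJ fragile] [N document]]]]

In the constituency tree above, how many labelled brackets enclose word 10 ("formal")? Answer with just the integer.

The word sits inside ADJ, which is inside NP, inside PP, inside NP, inside PP, inside NP, inside NP, inside S — 8 brackets in all.

8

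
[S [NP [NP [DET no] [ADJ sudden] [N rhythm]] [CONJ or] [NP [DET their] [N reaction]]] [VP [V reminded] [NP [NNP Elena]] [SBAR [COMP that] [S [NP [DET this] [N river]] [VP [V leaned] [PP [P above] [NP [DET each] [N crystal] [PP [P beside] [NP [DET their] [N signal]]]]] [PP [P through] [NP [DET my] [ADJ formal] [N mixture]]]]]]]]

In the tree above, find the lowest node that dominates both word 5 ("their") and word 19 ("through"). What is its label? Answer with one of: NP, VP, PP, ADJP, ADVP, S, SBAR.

S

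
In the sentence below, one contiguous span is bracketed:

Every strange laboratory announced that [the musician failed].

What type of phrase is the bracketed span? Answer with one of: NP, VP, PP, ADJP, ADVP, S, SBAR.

S

"failed" is the head of the bracketed span, so the span is a clause: S.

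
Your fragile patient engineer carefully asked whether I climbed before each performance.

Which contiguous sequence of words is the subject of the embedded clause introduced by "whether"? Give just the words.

I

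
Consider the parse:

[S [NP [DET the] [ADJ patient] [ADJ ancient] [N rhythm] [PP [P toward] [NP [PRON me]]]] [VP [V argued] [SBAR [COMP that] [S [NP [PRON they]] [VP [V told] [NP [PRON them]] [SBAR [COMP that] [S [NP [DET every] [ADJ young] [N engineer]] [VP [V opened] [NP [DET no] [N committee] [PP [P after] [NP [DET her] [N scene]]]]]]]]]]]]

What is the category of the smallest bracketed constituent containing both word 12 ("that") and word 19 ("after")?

SBAR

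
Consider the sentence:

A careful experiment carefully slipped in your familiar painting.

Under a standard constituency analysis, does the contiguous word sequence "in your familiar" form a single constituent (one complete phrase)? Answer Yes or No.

No

"in" belongs to the preposition "in" while "familiar" belongs to the noun phrase "your familiar painting"; a span that runs across that boundary is not a single phrase.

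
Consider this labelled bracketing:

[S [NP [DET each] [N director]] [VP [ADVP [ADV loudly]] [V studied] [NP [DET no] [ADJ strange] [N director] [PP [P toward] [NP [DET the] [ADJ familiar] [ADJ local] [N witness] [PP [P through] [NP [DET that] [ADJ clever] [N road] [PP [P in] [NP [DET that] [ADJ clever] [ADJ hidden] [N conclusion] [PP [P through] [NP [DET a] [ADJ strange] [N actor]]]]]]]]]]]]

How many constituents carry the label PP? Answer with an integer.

4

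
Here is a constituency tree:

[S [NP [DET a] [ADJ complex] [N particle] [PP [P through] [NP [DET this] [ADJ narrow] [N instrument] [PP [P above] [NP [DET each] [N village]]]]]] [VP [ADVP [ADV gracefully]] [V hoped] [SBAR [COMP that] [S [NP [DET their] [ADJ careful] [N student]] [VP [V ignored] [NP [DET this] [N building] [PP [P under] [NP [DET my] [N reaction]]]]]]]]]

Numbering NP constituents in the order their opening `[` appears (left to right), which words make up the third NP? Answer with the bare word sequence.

each village

The NP opening brackets appear, in order, over: "a complex particle through this narrow instrument above each village"; "this narrow instrument above each village"; "each village"; "their careful student"; "this building under my reaction"; "my reaction". The third one spans "each village".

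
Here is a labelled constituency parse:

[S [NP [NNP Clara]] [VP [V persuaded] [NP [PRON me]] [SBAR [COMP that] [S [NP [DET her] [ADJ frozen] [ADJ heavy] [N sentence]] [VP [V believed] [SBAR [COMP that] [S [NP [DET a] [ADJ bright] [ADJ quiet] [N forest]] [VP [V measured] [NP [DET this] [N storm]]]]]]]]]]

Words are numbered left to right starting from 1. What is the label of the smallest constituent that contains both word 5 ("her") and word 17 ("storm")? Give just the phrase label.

S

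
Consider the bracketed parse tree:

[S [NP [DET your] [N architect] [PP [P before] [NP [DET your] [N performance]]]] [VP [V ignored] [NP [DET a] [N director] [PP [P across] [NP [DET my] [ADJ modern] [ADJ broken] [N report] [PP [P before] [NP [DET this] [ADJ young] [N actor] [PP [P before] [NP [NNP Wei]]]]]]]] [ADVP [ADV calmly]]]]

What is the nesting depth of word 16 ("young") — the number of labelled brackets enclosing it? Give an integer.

The word sits inside ADJ, which is inside NP, inside PP, inside NP, inside PP, inside NP, inside VP, inside S — 8 brackets in all.

8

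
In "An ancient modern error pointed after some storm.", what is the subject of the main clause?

The subject of the main clause is the NP immediately before the verb "pointed": "an ancient modern error".

an ancient modern error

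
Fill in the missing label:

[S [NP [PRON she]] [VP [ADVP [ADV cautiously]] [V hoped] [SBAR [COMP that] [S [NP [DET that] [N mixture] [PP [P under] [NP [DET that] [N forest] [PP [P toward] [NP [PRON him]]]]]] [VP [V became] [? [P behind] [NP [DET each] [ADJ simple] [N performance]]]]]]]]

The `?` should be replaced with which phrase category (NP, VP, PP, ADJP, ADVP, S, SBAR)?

A constituent whose immediate children are P 'behind', NP is a prepositional phrase: PP.

PP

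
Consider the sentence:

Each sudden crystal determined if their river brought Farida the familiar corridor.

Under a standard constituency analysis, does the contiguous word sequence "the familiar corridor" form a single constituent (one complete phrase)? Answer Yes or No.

Yes

"the familiar corridor" is exactly the noun phrase [NP the familiar corridor], a complete constituent.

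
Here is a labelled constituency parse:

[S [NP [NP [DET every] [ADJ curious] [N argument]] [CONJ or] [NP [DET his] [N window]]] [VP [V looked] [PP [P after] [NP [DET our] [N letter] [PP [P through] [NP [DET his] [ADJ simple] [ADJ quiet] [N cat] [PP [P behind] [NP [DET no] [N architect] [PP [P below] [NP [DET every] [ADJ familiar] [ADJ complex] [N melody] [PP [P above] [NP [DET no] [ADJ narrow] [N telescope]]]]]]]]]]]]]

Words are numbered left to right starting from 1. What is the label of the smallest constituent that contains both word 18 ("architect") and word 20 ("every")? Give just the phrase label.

NP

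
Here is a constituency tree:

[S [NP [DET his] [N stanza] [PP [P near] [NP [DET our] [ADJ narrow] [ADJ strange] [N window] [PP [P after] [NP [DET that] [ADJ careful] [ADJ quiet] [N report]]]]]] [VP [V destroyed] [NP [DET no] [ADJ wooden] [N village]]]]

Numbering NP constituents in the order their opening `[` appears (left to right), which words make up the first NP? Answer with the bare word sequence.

his stanza near our narrow strange window after that careful quiet report

The NP opening brackets appear, in order, over: "his stanza near our narrow strange window after that careful quiet report"; "our narrow strange window after that careful quiet report"; "that careful quiet report"; "no wooden village". The first one spans "his stanza near our narrow strange window after that careful quiet report".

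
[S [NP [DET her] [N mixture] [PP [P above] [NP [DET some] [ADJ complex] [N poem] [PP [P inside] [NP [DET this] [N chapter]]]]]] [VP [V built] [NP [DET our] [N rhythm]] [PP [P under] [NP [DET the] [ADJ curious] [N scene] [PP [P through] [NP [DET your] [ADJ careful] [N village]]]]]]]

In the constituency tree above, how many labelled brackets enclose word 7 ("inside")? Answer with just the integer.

6

Counting open brackets not yet closed at "inside": [S [NP [PP [NP [PP [P = 6.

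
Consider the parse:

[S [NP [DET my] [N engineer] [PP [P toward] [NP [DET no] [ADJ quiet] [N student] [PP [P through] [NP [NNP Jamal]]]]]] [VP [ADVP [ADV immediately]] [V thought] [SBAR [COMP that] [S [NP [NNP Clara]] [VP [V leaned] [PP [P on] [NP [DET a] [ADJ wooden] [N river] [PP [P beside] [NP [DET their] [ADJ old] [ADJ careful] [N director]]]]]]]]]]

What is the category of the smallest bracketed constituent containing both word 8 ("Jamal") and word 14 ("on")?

The smallest bracket enclosing both words is [S my engineer toward no quiet student through Jamal immediately thought that Clara leaned on a wooden river beside their old careful director], so the label is S.

S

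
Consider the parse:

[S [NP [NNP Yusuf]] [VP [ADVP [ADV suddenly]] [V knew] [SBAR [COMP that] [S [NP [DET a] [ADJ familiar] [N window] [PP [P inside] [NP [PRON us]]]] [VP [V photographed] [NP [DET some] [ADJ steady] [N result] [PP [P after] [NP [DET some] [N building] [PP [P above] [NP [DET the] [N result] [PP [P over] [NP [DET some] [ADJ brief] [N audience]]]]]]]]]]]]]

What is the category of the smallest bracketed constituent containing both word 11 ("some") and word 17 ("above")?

NP

Word 11 lies under S → VP → SBAR → S → VP → NP → DET; word 17 lies under S → VP → SBAR → S → VP → NP → PP → NP → PP → P. The lowest shared node is the NP.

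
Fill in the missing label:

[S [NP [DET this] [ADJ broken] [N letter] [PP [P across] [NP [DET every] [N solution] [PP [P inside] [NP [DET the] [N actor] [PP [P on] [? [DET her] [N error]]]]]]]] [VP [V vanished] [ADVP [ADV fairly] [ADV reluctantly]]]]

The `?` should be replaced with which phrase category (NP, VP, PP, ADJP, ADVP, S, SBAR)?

The `?` node immediately contains: DET 'her', N 'error'. That is the internal structure of a noun phrase, so the label is NP.

NP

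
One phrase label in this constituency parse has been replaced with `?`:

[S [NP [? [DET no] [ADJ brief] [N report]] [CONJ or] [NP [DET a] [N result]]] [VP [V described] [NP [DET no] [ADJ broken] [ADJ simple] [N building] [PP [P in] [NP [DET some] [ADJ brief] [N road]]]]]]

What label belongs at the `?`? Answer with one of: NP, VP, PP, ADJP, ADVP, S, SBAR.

NP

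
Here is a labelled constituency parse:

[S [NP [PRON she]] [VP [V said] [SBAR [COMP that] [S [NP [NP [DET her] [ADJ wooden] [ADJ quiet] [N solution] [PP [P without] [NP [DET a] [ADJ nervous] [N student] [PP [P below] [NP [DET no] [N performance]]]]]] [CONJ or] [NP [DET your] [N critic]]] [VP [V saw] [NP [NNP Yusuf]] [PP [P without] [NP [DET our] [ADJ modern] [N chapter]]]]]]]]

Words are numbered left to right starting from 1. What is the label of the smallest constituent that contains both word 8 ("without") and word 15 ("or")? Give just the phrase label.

Both words fall inside [NP her wooden quiet solution without a nervous student below no performance or your critic] (words 4–17), and no smaller constituent contains them both. Label: NP.

NP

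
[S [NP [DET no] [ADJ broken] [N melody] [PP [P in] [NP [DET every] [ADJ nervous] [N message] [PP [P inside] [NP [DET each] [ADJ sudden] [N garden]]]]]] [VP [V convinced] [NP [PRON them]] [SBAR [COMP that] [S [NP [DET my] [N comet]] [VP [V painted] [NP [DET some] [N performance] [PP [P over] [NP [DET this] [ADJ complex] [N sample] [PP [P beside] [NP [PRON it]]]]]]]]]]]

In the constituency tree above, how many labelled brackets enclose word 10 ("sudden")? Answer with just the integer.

Path from the root down to the word: S → NP → PP → NP → PP → NP → ADJ. That is 7 enclosing brackets.

7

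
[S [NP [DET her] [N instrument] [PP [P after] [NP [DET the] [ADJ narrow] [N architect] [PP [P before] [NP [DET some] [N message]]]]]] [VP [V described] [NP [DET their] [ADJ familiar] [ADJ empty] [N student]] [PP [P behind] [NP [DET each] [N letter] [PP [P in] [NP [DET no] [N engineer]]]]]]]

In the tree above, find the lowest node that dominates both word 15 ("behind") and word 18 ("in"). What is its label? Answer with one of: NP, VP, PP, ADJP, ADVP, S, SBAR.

The smallest bracket enclosing both words is [PP behind each letter in no engineer], so the label is PP.

PP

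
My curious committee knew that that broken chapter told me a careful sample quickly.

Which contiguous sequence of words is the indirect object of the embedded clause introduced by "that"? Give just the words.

me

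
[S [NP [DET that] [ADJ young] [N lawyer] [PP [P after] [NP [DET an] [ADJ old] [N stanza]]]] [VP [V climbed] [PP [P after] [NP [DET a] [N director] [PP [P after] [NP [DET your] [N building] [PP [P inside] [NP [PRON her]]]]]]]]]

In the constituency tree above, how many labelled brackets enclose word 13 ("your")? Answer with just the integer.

Path from the root down to the word: S → VP → PP → NP → PP → NP → DET. That is 7 enclosing brackets.

7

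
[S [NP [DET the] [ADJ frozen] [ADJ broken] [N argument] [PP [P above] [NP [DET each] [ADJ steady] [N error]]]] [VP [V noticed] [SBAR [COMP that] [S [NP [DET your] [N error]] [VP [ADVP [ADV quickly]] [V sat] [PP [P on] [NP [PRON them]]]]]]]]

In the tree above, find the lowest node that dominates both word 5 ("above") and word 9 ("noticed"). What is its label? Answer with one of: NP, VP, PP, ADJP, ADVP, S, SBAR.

S

The smallest bracket enclosing both words is [S the frozen broken argument above each steady error noticed that your error quickly sat on them], so the label is S.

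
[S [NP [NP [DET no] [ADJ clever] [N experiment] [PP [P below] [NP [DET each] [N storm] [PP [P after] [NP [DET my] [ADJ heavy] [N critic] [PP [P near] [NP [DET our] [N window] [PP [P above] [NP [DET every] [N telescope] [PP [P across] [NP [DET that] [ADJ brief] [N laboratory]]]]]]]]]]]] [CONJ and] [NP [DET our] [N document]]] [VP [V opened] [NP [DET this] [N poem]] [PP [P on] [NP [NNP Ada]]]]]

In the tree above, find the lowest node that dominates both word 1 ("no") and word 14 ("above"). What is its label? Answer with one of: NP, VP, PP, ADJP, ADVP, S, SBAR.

The smallest bracket enclosing both words is [NP no clever experiment below each storm after my heavy critic near our window above every telescope across that brief laboratory], so the label is NP.

NP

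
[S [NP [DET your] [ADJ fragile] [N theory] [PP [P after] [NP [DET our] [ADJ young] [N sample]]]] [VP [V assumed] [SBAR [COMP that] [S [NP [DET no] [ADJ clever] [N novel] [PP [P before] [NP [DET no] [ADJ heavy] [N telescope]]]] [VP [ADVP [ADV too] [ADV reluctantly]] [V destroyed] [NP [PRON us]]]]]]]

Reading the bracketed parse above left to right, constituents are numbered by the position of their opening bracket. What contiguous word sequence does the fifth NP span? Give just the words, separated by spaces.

us

The NP opening brackets appear, in order, over: "your fragile theory after our young sample"; "our young sample"; "no clever novel before no heavy telescope"; "no heavy telescope"; "us". The fifth one spans "us".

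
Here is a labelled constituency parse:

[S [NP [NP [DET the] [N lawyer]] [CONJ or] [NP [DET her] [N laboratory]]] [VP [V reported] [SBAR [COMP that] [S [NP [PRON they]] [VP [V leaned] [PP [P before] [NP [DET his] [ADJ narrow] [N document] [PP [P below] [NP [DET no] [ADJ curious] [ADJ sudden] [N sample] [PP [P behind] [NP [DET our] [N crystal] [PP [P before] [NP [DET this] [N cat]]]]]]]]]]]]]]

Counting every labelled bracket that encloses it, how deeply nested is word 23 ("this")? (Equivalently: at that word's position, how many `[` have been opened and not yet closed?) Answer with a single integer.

14

The word sits inside DET, which is inside NP, inside PP, inside NP, inside PP, inside NP, inside PP, inside NP, inside PP, inside VP, inside S, inside SBAR, inside VP, inside S — 14 brackets in all.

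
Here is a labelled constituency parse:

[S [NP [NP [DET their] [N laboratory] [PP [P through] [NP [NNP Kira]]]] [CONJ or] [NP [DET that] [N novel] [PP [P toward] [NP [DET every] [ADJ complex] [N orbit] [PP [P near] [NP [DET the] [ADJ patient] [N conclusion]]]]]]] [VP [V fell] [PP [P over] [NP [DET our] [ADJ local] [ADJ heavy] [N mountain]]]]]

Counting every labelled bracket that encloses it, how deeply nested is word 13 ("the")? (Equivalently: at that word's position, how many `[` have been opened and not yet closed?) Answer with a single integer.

Counting open brackets not yet closed at "the": [S [NP [NP [PP [NP [PP [NP [DET = 8.

8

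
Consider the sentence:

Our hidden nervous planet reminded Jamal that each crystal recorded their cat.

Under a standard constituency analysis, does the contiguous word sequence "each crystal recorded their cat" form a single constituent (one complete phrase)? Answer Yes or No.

These words form the whole clause headed by "recorded", so yes — one constituent.

Yes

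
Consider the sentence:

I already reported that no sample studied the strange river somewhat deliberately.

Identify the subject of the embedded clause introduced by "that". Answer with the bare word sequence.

In the embedded clause introduced by "that" the verb is "studied"; the NP preceding it, "no sample", is the subject.

no sample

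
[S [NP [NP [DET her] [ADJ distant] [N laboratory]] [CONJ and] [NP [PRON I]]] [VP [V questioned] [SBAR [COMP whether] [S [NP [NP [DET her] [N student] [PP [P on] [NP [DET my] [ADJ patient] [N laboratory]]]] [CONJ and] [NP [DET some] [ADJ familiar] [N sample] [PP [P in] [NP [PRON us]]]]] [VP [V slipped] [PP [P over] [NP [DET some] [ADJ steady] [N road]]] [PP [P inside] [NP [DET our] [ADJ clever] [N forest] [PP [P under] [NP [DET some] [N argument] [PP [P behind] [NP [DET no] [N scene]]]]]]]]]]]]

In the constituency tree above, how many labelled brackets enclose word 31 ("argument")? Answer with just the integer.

The word sits inside N, which is inside NP, inside PP, inside NP, inside PP, inside VP, inside S, inside SBAR, inside VP, inside S — 10 brackets in all.

10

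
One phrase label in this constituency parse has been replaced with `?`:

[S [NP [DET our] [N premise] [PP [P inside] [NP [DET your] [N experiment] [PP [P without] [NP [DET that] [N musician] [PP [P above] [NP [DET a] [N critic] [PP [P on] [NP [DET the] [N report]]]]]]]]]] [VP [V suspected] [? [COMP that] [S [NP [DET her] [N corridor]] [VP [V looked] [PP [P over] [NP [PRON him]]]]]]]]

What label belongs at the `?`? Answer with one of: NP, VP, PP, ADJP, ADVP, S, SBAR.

SBAR

Looking at what the `?` directly dominates — COMP 'that', S — this is a subordinate clause (SBAR).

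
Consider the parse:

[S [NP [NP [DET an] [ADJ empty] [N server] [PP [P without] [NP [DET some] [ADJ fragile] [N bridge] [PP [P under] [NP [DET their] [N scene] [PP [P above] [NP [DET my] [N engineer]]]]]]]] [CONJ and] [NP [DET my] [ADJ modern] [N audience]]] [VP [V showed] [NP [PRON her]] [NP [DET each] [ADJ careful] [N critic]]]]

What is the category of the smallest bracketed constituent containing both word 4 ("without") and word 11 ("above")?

PP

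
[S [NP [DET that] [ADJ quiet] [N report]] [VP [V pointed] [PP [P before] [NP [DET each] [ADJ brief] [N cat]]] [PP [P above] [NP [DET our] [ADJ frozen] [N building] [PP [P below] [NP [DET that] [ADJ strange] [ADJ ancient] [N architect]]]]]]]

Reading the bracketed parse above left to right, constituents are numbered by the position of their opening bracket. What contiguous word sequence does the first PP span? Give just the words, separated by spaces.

The PP opening brackets appear, in order, over: "before each brief cat"; "above our frozen building below that strange ancient architect"; "below that strange ancient architect". The first one spans "before each brief cat".

before each brief cat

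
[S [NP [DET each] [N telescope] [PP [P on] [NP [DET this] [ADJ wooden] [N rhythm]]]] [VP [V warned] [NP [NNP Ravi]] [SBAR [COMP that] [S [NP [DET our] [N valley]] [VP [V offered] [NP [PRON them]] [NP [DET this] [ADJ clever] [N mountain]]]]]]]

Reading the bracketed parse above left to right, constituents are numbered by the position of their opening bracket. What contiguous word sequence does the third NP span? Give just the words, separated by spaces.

Ravi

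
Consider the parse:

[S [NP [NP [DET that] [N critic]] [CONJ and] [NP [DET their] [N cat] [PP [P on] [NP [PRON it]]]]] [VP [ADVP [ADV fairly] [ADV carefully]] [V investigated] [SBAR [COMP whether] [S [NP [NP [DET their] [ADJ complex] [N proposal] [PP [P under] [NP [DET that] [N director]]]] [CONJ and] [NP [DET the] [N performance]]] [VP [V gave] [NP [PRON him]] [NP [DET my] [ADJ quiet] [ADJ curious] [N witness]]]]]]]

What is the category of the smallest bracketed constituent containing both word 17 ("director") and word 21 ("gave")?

S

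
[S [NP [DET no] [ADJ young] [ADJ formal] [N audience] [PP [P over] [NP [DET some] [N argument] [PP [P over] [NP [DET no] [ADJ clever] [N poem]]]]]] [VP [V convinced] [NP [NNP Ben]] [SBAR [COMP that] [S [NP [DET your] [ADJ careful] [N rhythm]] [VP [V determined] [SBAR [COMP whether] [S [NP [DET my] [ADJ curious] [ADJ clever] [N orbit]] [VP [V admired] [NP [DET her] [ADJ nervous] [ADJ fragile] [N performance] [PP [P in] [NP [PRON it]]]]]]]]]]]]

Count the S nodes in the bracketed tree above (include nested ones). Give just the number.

Listing each S by its span: [S no young formal audience over some argument over no clever poem convinced Ben that your careful rhythm determined whether my curious clever orbit admired her nervous fragile performance in it]; [S your careful rhythm determined whether my curious clever orbit admired her nervous fragile performance in it]; [S my curious clever orbit admired her nervous fragile performance in it] — that makes 3.

3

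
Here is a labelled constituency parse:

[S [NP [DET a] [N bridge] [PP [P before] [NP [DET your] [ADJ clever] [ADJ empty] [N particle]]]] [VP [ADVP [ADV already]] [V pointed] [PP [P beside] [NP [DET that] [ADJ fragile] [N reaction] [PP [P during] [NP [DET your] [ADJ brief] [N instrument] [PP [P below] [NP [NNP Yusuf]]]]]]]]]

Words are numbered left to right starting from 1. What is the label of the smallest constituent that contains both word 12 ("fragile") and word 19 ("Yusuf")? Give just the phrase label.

NP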